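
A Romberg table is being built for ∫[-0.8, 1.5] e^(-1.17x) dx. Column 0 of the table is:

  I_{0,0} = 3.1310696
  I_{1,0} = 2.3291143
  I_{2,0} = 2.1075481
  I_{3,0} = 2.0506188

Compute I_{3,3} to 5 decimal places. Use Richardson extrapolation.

2.03150

Richardson extrapolation on the trapezoidal column (denominator 4−1=3):
I_{1,1} = 2.3291143 + (2.3291143 − 3.1310696)/3 = 2.0617959
I_{2,1} = 2.1075481 + (2.1075481 − 2.3291143)/3 = 2.0336927
I_{3,1} = (4·2.0506188 − 2.1075481) / 3 = 2.0316424
I_{2,2} = (16·2.0336927 − 2.0617959) / 15 = 2.0318192
I_{3,2} = (16·2.0316424 − 2.0336927) / 15 = 2.0315057
I_{3,3} = 2.0315057 + (2.0315057 − 2.0318192)/63 = 2.0315007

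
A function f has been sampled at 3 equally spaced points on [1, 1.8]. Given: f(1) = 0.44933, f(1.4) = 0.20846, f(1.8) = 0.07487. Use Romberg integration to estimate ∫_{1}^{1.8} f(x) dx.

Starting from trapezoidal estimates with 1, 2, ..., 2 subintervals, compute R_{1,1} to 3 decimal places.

R_{0,0} (trapezoid, 1 panel, h=0.8000): 0.20968
R_{1,0} (trapezoid, 2 panels, h=0.4000): 0.18822
R_{1,1} = 0.18822 + (0.18822 − 0.20968)/3 = 0.18107

0.181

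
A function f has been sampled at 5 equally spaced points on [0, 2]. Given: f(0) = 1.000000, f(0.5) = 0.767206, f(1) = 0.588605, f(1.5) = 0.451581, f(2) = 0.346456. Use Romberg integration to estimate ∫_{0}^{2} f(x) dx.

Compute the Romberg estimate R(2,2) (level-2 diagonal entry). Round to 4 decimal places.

R(0,0) (trapezoid, 1 panel, h=2.0000): 1.346456
R(1,0) (trapezoid, 2 panels, h=1.0000): 1.261833
R(2,0) (trapezoid, 4 panels, h=0.5000): 1.240310
R(1,1) = 1.261833 + (1.261833 − 1.346456)/3 = 1.233625
R(2,1) = 1.240310 + (1.240310 − 1.261833)/3 = 1.233136
R(2,2) = 1.233136 + (1.233136 − 1.233625)/15 = 1.233103

1.2331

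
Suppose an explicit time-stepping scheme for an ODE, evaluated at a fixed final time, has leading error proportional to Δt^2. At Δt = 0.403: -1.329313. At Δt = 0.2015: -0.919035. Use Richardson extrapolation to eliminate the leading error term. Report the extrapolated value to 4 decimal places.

Extrapolated value = (4·A(Δt/2) − A(Δt)) / (4 − 1)
= (4·(-0.919035) − (-1.329313)) / 3
= -2.346827 / 3 = -0.782276

-0.7823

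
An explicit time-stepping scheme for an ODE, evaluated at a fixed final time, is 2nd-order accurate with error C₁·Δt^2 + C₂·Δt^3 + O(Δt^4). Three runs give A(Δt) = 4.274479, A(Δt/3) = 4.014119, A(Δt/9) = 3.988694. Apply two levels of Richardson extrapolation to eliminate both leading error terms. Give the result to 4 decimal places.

3.9857

First eliminate the Δt^2 term (factor 3^2 = 9):
  B₁ = (9·4.014119 − 4.274479)/8 = 3.981574
  B₂ = (9·3.988694 − 4.014119)/8 = 3.985516
Then eliminate the Δt^3 term (factor 3^3 = 27):
  (27·3.985516 − 3.981574)/26 = 3.985668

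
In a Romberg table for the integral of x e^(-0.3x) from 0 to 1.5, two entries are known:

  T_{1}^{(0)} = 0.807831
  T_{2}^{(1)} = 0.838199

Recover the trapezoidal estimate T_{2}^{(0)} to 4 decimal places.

0.8306

From T_{2}^{(1)} = (4·T_{2}^{(0)} − T_{1}^{(0)})/3, solve for T_{2}^{(0)}:
4·T_{2}^{(0)} = 3·0.838199 + 0.807831 = 3.322428
T_{2}^{(0)} = 0.830607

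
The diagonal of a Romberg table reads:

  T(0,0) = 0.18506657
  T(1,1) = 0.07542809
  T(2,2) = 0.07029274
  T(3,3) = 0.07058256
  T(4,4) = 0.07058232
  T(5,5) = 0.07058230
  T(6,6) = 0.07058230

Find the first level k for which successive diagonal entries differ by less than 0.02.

k = 2

|T(1,1) − T(0,0)| = 0.10963848 ≥ 0.02
|T(2,2) − T(1,1)| = 0.00513535 < 0.02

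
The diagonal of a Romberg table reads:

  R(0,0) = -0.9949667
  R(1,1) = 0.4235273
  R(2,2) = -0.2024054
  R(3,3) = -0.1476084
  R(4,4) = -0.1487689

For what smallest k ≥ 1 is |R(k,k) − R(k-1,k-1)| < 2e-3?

|R(1,1) − R(0,0)| = 1.4184940 ≥ 2e-3
|R(2,2) − R(1,1)| = 0.6259327 ≥ 2e-3
|R(3,3) − R(2,2)| = 0.0547970 ≥ 2e-3
|R(4,4) − R(3,3)| = 0.0011605 < 2e-3

k = 4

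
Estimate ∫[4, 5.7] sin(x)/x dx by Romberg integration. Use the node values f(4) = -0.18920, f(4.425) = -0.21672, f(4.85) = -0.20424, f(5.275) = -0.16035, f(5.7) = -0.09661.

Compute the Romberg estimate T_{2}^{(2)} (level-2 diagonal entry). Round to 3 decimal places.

T_{0}^{(0)} (trapezoid, 1 panel, h=1.7000): -0.24294
T_{1}^{(0)} (trapezoid, 2 panels, h=0.8500): -0.29507
T_{2}^{(0)} (trapezoid, 4 panels, h=0.4250): -0.30779
T_{1}^{(1)} = -0.29507 + (-0.29507 − (-0.24294))/3 = -0.31245
T_{2}^{(1)} = -0.30779 + (-0.30779 − (-0.29507))/3 = -0.31203
T_{2}^{(2)} = -0.31203 + (-0.31203 − (-0.31245))/15 = -0.31200

-0.312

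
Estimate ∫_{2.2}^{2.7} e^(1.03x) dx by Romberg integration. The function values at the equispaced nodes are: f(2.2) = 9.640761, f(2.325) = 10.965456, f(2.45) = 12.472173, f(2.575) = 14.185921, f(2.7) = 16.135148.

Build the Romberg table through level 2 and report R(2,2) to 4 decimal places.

6.3052

R(0,0) (trapezoid, 1 panel, h=0.5000): 6.443977
R(1,0) (trapezoid, 2 panels, h=0.2500): 6.340032
R(2,0) (trapezoid, 4 panels, h=0.1250): 6.313938
R(1,1) = 6.340032 + (6.340032 − 6.443977)/3 = 6.305384
R(2,1) = 6.313938 + (6.313938 − 6.340032)/3 = 6.305240
R(2,2) = 6.305240 + (6.305240 − 6.305384)/15 = 6.305230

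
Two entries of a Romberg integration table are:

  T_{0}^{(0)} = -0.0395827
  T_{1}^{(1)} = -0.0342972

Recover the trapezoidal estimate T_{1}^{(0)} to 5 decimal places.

From T_{1}^{(1)} = (4·T_{1}^{(0)} − T_{0}^{(0)})/3, solve for T_{1}^{(0)}:
4·T_{1}^{(0)} = 3·(-0.0342972) + (-0.0395827) = -0.1424743
T_{1}^{(0)} = -0.0356186

-0.03562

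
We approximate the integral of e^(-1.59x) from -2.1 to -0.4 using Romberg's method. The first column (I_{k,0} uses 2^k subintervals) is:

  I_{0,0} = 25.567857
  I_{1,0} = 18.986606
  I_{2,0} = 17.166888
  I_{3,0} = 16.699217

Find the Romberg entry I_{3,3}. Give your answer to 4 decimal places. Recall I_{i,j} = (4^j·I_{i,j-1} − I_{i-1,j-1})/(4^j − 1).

Richardson extrapolation on the trapezoidal column (denominator 4−1=3):
I_{1,1} = (4·18.986606 − 25.567857) / 3 = 16.792856
I_{2,1} = 17.166888 + (17.166888 − 18.986606)/3 = 16.560315
I_{3,1} = 16.699217 + (16.699217 − 17.166888)/3 = 16.543327
I_{2,2} = 16.560315 + (16.560315 − 16.792856)/15 = 16.544812
I_{3,2} = 16.543327 + (16.543327 − 16.560315)/15 = 16.542194
I_{3,3} = 16.542194 + (16.542194 − 16.544812)/63 = 16.542152

16.5422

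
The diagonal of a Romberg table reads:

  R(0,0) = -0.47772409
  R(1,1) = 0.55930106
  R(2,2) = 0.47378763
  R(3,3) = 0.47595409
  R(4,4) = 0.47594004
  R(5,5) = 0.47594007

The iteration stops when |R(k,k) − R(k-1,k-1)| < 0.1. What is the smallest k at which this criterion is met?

k = 2

|R(1,1) − R(0,0)| = 1.03702515 ≥ 0.1
|R(2,2) − R(1,1)| = 0.08551343 < 0.1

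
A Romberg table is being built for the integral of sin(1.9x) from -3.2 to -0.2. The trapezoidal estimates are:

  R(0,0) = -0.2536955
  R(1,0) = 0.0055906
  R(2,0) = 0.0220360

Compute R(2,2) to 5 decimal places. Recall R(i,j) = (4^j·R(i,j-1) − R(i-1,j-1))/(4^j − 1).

0.02322

Richardson extrapolation on the trapezoidal column (denominator 4−1=3):
R(1,1) = 0.0055906 + (0.0055906 − (-0.2536955))/3 = 0.0920193
R(2,1) = 0.0220360 + (0.0220360 − 0.0055906)/3 = 0.0275178
R(2,2) = 0.0275178 + (0.0275178 − 0.0920193)/15 = 0.0232177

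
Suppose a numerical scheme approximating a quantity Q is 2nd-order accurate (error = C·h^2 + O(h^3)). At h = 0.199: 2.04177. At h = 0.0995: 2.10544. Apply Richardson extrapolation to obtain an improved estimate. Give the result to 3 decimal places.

The leading error scales as h^2; refining by a factor of 2 reduces it by 2^2 = 4.
Extrapolated value = (4·A(h/2) − A(h)) / (4 − 1)
= (4·2.10544 − 2.04177) / 3
= 6.37999 / 3 = 2.12666

2.127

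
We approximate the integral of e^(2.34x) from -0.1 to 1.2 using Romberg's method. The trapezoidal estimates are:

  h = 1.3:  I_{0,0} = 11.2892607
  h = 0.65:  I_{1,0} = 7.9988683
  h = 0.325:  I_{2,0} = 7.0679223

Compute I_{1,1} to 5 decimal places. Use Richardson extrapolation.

6.90207

I_{1,1} = 7.9988683 + (7.9988683 − 11.2892607)/3 = 6.9020708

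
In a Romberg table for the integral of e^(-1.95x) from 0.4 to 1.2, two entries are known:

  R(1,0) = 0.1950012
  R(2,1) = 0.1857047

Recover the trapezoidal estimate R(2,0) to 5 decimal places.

0.18803

From R(2,1) = (4·R(2,0) − R(1,0))/3, solve for R(2,0):
4·R(2,0) = 3·0.1857047 + 0.1950012 = 0.7521153
R(2,0) = 0.1880288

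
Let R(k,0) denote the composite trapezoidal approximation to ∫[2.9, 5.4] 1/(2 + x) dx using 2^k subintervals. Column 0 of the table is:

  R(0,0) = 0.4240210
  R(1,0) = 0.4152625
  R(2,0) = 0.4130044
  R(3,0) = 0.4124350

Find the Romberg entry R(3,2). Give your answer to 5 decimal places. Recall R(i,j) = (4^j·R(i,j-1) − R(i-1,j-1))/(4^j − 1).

0.41224

Richardson extrapolation on the trapezoidal column (denominator 4−1=3):
R(2,1) = (4·0.4130044 − 0.4152625) / 3 = 0.4122517
R(3,1) = (4·0.4124350 − 0.4130044) / 3 = 0.4122452
R(3,2) = 0.4122452 + (0.4122452 − 0.4122517)/15 = 0.4122448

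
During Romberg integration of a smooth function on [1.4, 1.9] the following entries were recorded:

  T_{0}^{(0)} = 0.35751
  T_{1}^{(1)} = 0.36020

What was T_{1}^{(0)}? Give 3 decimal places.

0.360

From T_{1}^{(1)} = (4·T_{1}^{(0)} − T_{0}^{(0)})/3, solve for T_{1}^{(0)}:
4·T_{1}^{(0)} = 3·0.36020 + 0.35751 = 1.43811
T_{1}^{(0)} = 0.35953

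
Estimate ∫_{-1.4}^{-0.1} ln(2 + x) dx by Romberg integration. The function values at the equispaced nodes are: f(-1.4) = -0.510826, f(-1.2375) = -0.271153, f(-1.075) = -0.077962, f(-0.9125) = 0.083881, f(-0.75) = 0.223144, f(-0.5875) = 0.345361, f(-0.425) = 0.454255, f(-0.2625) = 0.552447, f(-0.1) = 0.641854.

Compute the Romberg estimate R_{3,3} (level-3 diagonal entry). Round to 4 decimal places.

0.2260

R_{0,0} (trapezoid, 1 panel, h=1.3000): 0.085168
R_{1,0} (trapezoid, 2 panels, h=0.6500): 0.187628
R_{2,0} (trapezoid, 4 panels, h=0.3250): 0.216109
R_{3,0} (trapezoid, 8 panels, h=0.1625): 0.223517
R_{1,1} = 0.187628 + (0.187628 − 0.085168)/3 = 0.221781
R_{2,1} = 0.216109 + (0.216109 − 0.187628)/3 = 0.225603
R_{3,1} = 0.223517 + (0.223517 − 0.216109)/3 = 0.225986
R_{2,2} = 0.225603 + (0.225603 − 0.221781)/15 = 0.225858
R_{3,2} = 0.225986 + (0.225986 − 0.225603)/15 = 0.226012
R_{3,3} = 0.226012 + (0.226012 − 0.225858)/63 = 0.226014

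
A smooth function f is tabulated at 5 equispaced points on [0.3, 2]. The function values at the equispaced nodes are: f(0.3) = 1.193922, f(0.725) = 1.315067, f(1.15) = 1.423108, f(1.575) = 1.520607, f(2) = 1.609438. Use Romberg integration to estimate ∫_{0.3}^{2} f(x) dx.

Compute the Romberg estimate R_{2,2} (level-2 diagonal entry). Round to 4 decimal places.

R_{0,0} (trapezoid, 1 panel, h=1.7000): 2.382856
R_{1,0} (trapezoid, 2 panels, h=0.8500): 2.401070
R_{2,0} (trapezoid, 4 panels, h=0.4250): 2.405696
R_{1,1} = 2.401070 + (2.401070 − 2.382856)/3 = 2.407141
R_{2,1} = 2.405696 + (2.405696 − 2.401070)/3 = 2.407238
R_{2,2} = 2.407238 + (2.407238 − 2.407141)/15 = 2.407244

2.4072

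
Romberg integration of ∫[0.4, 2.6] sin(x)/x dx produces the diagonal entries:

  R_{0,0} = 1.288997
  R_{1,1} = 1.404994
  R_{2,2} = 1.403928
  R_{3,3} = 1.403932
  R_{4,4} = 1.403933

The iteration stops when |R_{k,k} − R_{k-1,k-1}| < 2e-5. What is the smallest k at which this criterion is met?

|R_{1,1} − R_{0,0}| = 0.115997 ≥ 2e-5
|R_{2,2} − R_{1,1}| = 0.001066 ≥ 2e-5
|R_{3,3} − R_{2,2}| = 0.000004 < 2e-5

k = 3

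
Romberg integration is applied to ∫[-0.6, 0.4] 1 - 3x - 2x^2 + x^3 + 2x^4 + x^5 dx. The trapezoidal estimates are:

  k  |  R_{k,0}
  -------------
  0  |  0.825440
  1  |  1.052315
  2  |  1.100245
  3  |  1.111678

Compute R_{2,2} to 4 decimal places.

R_{1,1} = 1.052315 + (1.052315 − 0.825440)/3 = 1.127940
R_{2,1} = 1.100245 + (1.100245 − 1.052315)/3 = 1.116222
R_{2,2} = 1.116222 + (1.116222 − 1.127940)/15 = 1.115441
(Column j=1 coincides with Simpson's rule on the same nodes.)

1.1154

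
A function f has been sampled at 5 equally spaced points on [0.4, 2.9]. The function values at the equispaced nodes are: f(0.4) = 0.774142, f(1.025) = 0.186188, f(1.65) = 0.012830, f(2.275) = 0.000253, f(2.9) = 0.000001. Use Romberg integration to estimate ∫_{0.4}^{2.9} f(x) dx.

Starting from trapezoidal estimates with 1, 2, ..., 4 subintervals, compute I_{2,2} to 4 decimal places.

I_{0,0} (trapezoid, 1 panel, h=2.5000): 0.967679
I_{1,0} (trapezoid, 2 panels, h=1.2500): 0.499877
I_{2,0} (trapezoid, 4 panels, h=0.6250): 0.366464
I_{1,1} = 0.499877 + (0.499877 − 0.967679)/3 = 0.343943
I_{2,1} = 0.366464 + (0.366464 − 0.499877)/3 = 0.321993
I_{2,2} = 0.321993 + (0.321993 − 0.343943)/15 = 0.320530

0.3205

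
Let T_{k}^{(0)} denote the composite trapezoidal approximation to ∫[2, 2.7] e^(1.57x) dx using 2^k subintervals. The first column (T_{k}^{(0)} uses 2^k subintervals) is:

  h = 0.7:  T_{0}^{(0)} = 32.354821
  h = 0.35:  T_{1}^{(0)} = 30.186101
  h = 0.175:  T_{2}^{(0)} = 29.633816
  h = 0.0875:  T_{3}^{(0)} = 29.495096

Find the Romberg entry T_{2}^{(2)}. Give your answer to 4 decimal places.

Richardson extrapolation on the trapezoidal column (denominator 4−1=3):
T_{1}^{(1)} = 30.186101 + (30.186101 − 32.354821)/3 = 29.463194
T_{2}^{(1)} = 29.633816 + (29.633816 − 30.186101)/3 = 29.449721
T_{2}^{(2)} = 29.449721 + (29.449721 − 29.463194)/15 = 29.448823

29.4488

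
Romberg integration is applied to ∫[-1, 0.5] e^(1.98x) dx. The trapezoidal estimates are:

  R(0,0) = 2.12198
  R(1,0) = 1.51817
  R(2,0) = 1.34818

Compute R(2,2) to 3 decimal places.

Richardson extrapolation on the trapezoidal column (denominator 4−1=3):
R(1,1) = 1.51817 + (1.51817 − 2.12198)/3 = 1.31690
R(2,1) = (4·1.34818 − 1.51817) / 3 = 1.29152
R(2,2) = 1.29152 + (1.29152 − 1.31690)/15 = 1.28983

1.290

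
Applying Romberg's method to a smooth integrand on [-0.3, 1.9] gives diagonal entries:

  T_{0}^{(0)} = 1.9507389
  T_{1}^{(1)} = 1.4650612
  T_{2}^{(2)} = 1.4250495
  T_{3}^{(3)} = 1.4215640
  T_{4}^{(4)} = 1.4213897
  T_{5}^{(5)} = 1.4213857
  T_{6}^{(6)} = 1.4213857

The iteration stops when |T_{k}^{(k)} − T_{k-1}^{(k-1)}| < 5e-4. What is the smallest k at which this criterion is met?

|T_{1}^{(1)} − T_{0}^{(0)}| = 0.4856777 ≥ 5e-4
|T_{2}^{(2)} − T_{1}^{(1)}| = 0.0400117 ≥ 5e-4
|T_{3}^{(3)} − T_{2}^{(2)}| = 0.0034855 ≥ 5e-4
|T_{4}^{(4)} − T_{3}^{(3)}| = 0.0001743 < 5e-4

k = 4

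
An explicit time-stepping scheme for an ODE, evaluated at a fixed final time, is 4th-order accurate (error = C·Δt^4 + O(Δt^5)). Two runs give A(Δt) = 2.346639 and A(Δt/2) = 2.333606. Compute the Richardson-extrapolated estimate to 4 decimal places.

The leading error scales as Δt^4; refining by a factor of 2 reduces it by 2^4 = 16.
Extrapolated value = (16·A(Δt/2) − A(Δt)) / (16 − 1)
= (16·2.333606 − 2.346639) / 15
= 34.991057 / 15 = 2.332737

2.3327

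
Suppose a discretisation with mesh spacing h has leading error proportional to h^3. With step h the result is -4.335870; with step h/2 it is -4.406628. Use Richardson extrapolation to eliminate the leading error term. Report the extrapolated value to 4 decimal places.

The leading error scales as h^3; refining by a factor of 2 reduces it by 2^3 = 8.
Extrapolated value = (8·A(h/2) − A(h)) / (8 − 1)
= (8·(-4.406628) − (-4.335870)) / 7
= -30.917154 / 7 = -4.416736

-4.4167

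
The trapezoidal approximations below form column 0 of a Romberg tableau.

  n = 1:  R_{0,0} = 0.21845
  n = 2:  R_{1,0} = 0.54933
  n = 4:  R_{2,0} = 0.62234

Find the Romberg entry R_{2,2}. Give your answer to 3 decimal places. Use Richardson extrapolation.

0.646

R_{1,1} = 0.54933 + (0.54933 − 0.21845)/3 = 0.65962
R_{2,1} = (4·0.62234 − 0.54933) / 3 = 0.64668
R_{2,2} = 0.64668 + (0.64668 − 0.65962)/15 = 0.64582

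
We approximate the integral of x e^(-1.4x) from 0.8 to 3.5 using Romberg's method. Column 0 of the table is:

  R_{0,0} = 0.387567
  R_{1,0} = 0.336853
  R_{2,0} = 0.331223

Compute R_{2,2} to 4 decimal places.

0.3300

R_{1,1} = (4·0.336853 − 0.387567) / 3 = 0.319948
R_{2,1} = 0.331223 + (0.331223 − 0.336853)/3 = 0.329346
R_{2,2} = 0.329346 + (0.329346 − 0.319948)/15 = 0.329973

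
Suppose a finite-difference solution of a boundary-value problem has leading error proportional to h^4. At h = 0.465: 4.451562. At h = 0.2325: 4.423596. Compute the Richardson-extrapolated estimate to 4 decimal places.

4.4217

Extrapolated value = (16·A(h/2) − A(h)) / (16 − 1)
= (16·4.423596 − 4.451562) / 15
= 66.325974 / 15 = 4.421732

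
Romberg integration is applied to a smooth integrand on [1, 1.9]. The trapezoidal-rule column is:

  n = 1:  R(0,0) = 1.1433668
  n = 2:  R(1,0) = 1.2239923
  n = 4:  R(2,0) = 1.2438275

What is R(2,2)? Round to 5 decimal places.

1.25041

Richardson extrapolation on the trapezoidal column (denominator 4−1=3):
R(1,1) = 1.2239923 + (1.2239923 − 1.1433668)/3 = 1.2508675
R(2,1) = 1.2438275 + (1.2438275 − 1.2239923)/3 = 1.2504392
R(2,2) = 1.2504392 + (1.2504392 − 1.2508675)/15 = 1.2504106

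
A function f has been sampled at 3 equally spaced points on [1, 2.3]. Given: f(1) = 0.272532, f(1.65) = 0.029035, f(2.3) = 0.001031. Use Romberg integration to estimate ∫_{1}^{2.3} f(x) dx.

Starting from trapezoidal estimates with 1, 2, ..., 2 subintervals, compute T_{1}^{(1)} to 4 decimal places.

0.0844

T_{0}^{(0)} (trapezoid, 1 panel, h=1.3000): 0.177816
T_{1}^{(0)} (trapezoid, 2 panels, h=0.6500): 0.107781
T_{1}^{(1)} = 0.107781 + (0.107781 − 0.177816)/3 = 0.084436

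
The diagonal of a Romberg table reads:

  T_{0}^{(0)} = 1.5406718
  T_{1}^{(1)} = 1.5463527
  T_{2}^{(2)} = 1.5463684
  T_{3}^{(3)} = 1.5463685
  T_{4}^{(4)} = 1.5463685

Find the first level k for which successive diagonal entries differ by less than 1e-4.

k = 2

|T_{1}^{(1)} − T_{0}^{(0)}| = 0.0056809 ≥ 1e-4
|T_{2}^{(2)} − T_{1}^{(1)}| = 0.0000157 < 1e-4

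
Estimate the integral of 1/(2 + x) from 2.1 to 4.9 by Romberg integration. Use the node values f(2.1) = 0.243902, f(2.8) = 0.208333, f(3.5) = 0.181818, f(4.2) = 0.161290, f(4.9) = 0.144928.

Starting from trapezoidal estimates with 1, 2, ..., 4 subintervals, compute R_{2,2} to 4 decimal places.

0.5205

R_{0,0} (trapezoid, 1 panel, h=2.8000): 0.544362
R_{1,0} (trapezoid, 2 panels, h=1.4000): 0.526726
R_{2,0} (trapezoid, 4 panels, h=0.7000): 0.522099
R_{1,1} = 0.526726 + (0.526726 − 0.544362)/3 = 0.520847
R_{2,1} = 0.522099 + (0.522099 − 0.526726)/3 = 0.520557
R_{2,2} = 0.520557 + (0.520557 − 0.520847)/15 = 0.520538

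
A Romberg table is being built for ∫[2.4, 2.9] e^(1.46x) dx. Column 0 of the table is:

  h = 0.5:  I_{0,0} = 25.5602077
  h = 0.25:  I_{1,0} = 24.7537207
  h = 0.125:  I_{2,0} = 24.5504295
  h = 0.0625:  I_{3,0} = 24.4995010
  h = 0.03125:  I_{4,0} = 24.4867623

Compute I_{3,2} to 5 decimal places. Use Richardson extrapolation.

Richardson extrapolation on the trapezoidal column (denominator 4−1=3):
I_{2,1} = 24.5504295 + (24.5504295 − 24.7537207)/3 = 24.4826658
I_{3,1} = 24.4995010 + (24.4995010 − 24.5504295)/3 = 24.4825248
I_{3,2} = 24.4825248 + (24.4825248 − 24.4826658)/15 = 24.4825154
(Column j=1 coincides with Simpson's rule on the same nodes.)

24.48252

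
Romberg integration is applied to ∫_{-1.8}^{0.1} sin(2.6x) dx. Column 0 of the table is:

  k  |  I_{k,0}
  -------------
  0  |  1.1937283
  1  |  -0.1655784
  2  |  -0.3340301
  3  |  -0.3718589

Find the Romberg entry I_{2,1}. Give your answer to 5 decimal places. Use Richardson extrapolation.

-0.39018

Richardson extrapolation on the trapezoidal column (denominator 4−1=3):
I_{2,1} = (4·(-0.3340301) − (-0.1655784)) / 3 = -0.3901807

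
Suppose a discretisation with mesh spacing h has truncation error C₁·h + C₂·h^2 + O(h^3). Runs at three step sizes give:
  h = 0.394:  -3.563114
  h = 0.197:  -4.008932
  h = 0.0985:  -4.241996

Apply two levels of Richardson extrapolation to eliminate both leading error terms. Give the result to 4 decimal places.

First eliminate the h term (factor 2^1 = 2):
  B₁ = (2·(-4.008932) − (-3.563114))/1 = -4.454750
  B₂ = (2·(-4.241996) − (-4.008932))/1 = -4.475060
Then eliminate the h^2 term (factor 2^2 = 4):
  (4·(-4.475060) − (-4.454750))/3 = -4.481830

-4.4818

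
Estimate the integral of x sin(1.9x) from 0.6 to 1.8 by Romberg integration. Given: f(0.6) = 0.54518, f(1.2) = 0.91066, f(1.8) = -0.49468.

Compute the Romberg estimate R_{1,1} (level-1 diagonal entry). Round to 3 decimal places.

R_{0,0} (trapezoid, 1 panel, h=1.2000): 0.03030
R_{1,0} (trapezoid, 2 panels, h=0.6000): 0.56155
R_{1,1} = 0.56155 + (0.56155 − 0.03030)/3 = 0.73863

0.739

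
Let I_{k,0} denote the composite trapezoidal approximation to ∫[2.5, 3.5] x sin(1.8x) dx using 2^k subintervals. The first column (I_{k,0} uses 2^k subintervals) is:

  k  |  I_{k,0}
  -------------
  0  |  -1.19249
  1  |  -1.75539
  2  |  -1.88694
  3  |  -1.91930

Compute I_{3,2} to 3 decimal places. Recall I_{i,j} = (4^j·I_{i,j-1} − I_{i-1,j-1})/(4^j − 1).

Richardson extrapolation on the trapezoidal column (denominator 4−1=3):
I_{2,1} = -1.88694 + (-1.88694 − (-1.75539))/3 = -1.93079
I_{3,1} = -1.91930 + (-1.91930 − (-1.88694))/3 = -1.93009
I_{3,2} = (16·(-1.93009) − (-1.93079)) / 15 = -1.93004

-1.930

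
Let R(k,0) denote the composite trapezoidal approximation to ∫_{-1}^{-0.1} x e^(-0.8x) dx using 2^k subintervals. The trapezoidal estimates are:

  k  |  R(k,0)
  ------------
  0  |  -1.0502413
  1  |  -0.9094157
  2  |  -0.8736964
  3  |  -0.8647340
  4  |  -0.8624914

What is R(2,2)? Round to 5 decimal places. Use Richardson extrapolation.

Richardson extrapolation on the trapezoidal column (denominator 4−1=3):
R(1,1) = -0.9094157 + (-0.9094157 − (-1.0502413))/3 = -0.8624738
R(2,1) = (4·(-0.8736964) − (-0.9094157)) / 3 = -0.8617900
R(2,2) = (16·(-0.8617900) − (-0.8624738)) / 15 = -0.8617444

-0.86174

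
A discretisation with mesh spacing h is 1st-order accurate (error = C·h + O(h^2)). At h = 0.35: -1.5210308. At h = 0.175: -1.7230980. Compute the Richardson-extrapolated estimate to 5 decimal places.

-1.92517

The leading error scales as h; refining by a factor of 2 reduces it by 2^1 = 2.
Extrapolated value = (2·A(h/2) − A(h)) / (2 − 1)
= (2·(-1.7230980) − (-1.5210308)) / 1
= -1.9251652 / 1 = -1.9251652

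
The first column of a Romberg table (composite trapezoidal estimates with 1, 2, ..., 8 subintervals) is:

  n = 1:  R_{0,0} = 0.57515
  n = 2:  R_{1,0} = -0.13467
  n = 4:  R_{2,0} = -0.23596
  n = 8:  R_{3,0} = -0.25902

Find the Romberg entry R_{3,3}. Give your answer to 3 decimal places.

-0.267

Richardson extrapolation on the trapezoidal column (denominator 4−1=3):
R_{1,1} = (4·(-0.13467) − 0.57515) / 3 = -0.37128
R_{2,1} = -0.23596 + (-0.23596 − (-0.13467))/3 = -0.26972
R_{3,1} = (4·(-0.25902) − (-0.23596)) / 3 = -0.26671
R_{2,2} = (16·(-0.26972) − (-0.37128)) / 15 = -0.26295
R_{3,2} = -0.26671 + (-0.26671 − (-0.26972))/15 = -0.26651
R_{3,3} = -0.26651 + (-0.26651 − (-0.26295))/63 = -0.26657
(Column j=1 coincides with Simpson's rule on the same nodes.)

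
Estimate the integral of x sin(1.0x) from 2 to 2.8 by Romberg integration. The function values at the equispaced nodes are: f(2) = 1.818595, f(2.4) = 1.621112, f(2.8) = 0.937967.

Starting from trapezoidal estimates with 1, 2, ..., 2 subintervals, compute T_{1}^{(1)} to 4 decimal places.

T_{0}^{(0)} (trapezoid, 1 panel, h=0.8000): 1.102625
T_{1}^{(0)} (trapezoid, 2 panels, h=0.4000): 1.199757
T_{1}^{(1)} = 1.199757 + (1.199757 − 1.102625)/3 = 1.232134

1.2321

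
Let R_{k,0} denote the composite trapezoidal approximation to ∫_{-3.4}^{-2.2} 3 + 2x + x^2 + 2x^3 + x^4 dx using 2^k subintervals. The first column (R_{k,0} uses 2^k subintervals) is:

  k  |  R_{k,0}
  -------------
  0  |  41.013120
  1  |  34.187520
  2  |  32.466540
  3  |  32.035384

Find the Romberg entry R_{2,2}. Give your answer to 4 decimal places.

Richardson extrapolation on the trapezoidal column (denominator 4−1=3):
R_{1,1} = 34.187520 + (34.187520 − 41.013120)/3 = 31.912320
R_{2,1} = 32.466540 + (32.466540 − 34.187520)/3 = 31.892880
R_{2,2} = (16·31.892880 − 31.912320) / 15 = 31.891584

31.8916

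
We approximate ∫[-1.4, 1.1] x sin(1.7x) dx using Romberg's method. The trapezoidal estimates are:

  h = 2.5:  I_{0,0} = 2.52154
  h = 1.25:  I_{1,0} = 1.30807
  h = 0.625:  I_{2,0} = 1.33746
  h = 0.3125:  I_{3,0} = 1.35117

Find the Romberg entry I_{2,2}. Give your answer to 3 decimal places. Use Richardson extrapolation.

Richardson extrapolation on the trapezoidal column (denominator 4−1=3):
I_{1,1} = (4·1.30807 − 2.52154) / 3 = 0.90358
I_{2,1} = (4·1.33746 − 1.30807) / 3 = 1.34726
I_{2,2} = (16·1.34726 − 0.90358) / 15 = 1.37684

1.377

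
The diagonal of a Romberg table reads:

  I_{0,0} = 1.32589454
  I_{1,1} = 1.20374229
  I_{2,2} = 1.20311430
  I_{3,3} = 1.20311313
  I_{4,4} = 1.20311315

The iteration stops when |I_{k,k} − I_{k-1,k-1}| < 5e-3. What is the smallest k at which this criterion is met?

|I_{1,1} − I_{0,0}| = 0.12215225 ≥ 5e-3
|I_{2,2} − I_{1,1}| = 0.00062799 < 5e-3

k = 2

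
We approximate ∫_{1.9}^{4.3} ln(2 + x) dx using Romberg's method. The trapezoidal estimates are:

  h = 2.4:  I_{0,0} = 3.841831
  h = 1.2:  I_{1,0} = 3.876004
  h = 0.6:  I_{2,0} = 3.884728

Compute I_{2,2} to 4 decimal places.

I_{1,1} = (4·3.876004 − 3.841831) / 3 = 3.887395
I_{2,1} = 3.884728 + (3.884728 − 3.876004)/3 = 3.887636
I_{2,2} = 3.887636 + (3.887636 − 3.887395)/15 = 3.887652
(Column j=1 coincides with Simpson's rule on the same nodes.)

3.8877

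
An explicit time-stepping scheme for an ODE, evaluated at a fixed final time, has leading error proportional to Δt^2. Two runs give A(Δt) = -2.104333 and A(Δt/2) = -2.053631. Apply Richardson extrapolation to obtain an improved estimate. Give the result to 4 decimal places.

-2.0367

Extrapolated value = (4·A(Δt/2) − A(Δt)) / (4 − 1)
= (4·(-2.053631) − (-2.104333)) / 3
= -6.110191 / 3 = -2.036730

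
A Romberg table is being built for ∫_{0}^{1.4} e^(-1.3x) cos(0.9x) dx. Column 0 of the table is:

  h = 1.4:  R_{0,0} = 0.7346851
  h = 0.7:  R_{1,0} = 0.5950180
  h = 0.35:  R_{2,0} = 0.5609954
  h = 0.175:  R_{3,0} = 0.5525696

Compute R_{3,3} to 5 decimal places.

Richardson extrapolation on the trapezoidal column (denominator 4−1=3):
R_{1,1} = 0.5950180 + (0.5950180 − 0.7346851)/3 = 0.5484623
R_{2,1} = 0.5609954 + (0.5609954 − 0.5950180)/3 = 0.5496545
R_{3,1} = 0.5525696 + (0.5525696 − 0.5609954)/3 = 0.5497610
R_{2,2} = (16·0.5496545 − 0.5484623) / 15 = 0.5497340
R_{3,2} = 0.5497610 + (0.5497610 − 0.5496545)/15 = 0.5497681
R_{3,3} = (64·0.5497681 − 0.5497340) / 63 = 0.5497686

0.54977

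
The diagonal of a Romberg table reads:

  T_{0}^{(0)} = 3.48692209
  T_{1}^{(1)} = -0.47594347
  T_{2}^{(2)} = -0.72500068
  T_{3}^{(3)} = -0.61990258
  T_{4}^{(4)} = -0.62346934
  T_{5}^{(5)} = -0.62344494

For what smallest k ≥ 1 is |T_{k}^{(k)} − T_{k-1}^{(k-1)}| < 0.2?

|T_{1}^{(1)} − T_{0}^{(0)}| = 3.96286556 ≥ 0.2
|T_{2}^{(2)} − T_{1}^{(1)}| = 0.24905721 ≥ 0.2
|T_{3}^{(3)} − T_{2}^{(2)}| = 0.10509810 < 0.2

k = 3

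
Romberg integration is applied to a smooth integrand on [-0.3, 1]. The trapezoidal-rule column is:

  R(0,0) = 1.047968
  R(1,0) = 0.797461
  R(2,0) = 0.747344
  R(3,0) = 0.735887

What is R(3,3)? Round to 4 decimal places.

0.7322

R(1,1) = 0.797461 + (0.797461 − 1.047968)/3 = 0.713959
R(2,1) = 0.747344 + (0.747344 − 0.797461)/3 = 0.730638
R(3,1) = 0.735887 + (0.735887 − 0.747344)/3 = 0.732068
R(2,2) = (16·0.730638 − 0.713959) / 15 = 0.731750
R(3,2) = (16·0.732068 − 0.730638) / 15 = 0.732163
R(3,3) = (64·0.732163 − 0.731750) / 63 = 0.732170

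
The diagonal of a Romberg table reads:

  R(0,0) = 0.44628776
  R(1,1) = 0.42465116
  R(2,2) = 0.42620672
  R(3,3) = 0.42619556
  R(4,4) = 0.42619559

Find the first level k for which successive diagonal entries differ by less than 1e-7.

k = 4

|R(1,1) − R(0,0)| = 0.02163660 ≥ 1e-7
|R(2,2) − R(1,1)| = 0.00155556 ≥ 1e-7
|R(3,3) − R(2,2)| = 0.00001116 ≥ 1e-7
|R(4,4) − R(3,3)| = 0.00000003 < 1e-7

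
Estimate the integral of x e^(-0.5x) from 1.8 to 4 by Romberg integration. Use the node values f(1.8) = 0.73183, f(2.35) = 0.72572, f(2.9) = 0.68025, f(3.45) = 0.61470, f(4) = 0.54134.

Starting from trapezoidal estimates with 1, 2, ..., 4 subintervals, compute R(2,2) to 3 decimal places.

1.466

R(0,0) (trapezoid, 1 panel, h=2.2000): 1.40049
R(1,0) (trapezoid, 2 panels, h=1.1000): 1.44852
R(2,0) (trapezoid, 4 panels, h=0.5500): 1.46149
R(1,1) = 1.44852 + (1.44852 − 1.40049)/3 = 1.46453
R(2,1) = 1.46149 + (1.46149 − 1.44852)/3 = 1.46581
R(2,2) = 1.46581 + (1.46581 − 1.46453)/15 = 1.46590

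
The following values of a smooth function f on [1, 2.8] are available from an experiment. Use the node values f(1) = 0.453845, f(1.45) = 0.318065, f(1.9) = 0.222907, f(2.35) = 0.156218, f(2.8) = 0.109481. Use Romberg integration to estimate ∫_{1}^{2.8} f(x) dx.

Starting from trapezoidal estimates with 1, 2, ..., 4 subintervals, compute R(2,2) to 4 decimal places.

R(0,0) (trapezoid, 1 panel, h=1.8000): 0.506993
R(1,0) (trapezoid, 2 panels, h=0.9000): 0.454113
R(2,0) (trapezoid, 4 panels, h=0.4500): 0.440484
R(1,1) = 0.454113 + (0.454113 − 0.506993)/3 = 0.436486
R(2,1) = 0.440484 + (0.440484 − 0.454113)/3 = 0.435941
R(2,2) = 0.435941 + (0.435941 − 0.436486)/15 = 0.435905

0.4359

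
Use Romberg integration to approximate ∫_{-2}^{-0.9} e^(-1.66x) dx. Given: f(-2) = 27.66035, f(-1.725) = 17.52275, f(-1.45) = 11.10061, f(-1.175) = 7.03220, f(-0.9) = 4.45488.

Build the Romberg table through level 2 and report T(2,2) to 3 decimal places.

T(0,0) (trapezoid, 1 panel, h=1.1000): 17.66338
T(1,0) (trapezoid, 2 panels, h=0.5500): 14.93702
T(2,0) (trapezoid, 4 panels, h=0.2750): 14.22112
T(1,1) = 14.93702 + (14.93702 − 17.66338)/3 = 14.02823
T(2,1) = 14.22112 + (14.22112 − 14.93702)/3 = 13.98249
T(2,2) = 13.98249 + (13.98249 − 14.02823)/15 = 13.97944

13.979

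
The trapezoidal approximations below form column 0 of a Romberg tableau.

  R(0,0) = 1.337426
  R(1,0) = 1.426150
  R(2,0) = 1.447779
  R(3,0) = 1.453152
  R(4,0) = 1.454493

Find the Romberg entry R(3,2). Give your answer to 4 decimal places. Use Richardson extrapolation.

Richardson extrapolation on the trapezoidal column (denominator 4−1=3):
R(2,1) = (4·1.447779 − 1.426150) / 3 = 1.454989
R(3,1) = 1.453152 + (1.453152 − 1.447779)/3 = 1.454943
R(3,2) = 1.454943 + (1.454943 − 1.454989)/15 = 1.454940

1.4549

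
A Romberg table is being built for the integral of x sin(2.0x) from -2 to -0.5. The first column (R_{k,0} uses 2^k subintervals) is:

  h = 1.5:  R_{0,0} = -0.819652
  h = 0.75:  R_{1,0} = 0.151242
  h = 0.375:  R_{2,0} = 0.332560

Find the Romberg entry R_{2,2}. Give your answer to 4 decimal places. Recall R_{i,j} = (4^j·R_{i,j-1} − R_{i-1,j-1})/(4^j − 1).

R_{1,1} = (4·0.151242 − (-0.819652)) / 3 = 0.474873
R_{2,1} = (4·0.332560 − 0.151242) / 3 = 0.392999
R_{2,2} = (16·0.392999 − 0.474873) / 15 = 0.387541

0.3875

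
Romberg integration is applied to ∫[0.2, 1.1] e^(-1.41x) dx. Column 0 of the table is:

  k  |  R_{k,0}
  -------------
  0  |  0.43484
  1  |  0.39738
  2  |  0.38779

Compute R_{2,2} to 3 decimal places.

Richardson extrapolation on the trapezoidal column (denominator 4−1=3):
R_{1,1} = (4·0.39738 − 0.43484) / 3 = 0.38489
R_{2,1} = (4·0.38779 − 0.39738) / 3 = 0.38459
R_{2,2} = 0.38459 + (0.38459 − 0.38489)/15 = 0.38457
(Column j=1 coincides with Simpson's rule on the same nodes.)

0.385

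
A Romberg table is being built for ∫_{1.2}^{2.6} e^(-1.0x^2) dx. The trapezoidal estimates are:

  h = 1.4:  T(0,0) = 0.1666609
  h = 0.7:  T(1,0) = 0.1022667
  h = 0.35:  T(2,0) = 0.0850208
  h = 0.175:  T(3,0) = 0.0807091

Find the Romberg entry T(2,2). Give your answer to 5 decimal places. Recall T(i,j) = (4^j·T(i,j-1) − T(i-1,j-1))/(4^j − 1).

Richardson extrapolation on the trapezoidal column (denominator 4−1=3):
T(1,1) = (4·0.1022667 − 0.1666609) / 3 = 0.0808020
T(2,1) = 0.0850208 + (0.0850208 − 0.1022667)/3 = 0.0792722
T(2,2) = (16·0.0792722 − 0.0808020) / 15 = 0.0791702

0.07917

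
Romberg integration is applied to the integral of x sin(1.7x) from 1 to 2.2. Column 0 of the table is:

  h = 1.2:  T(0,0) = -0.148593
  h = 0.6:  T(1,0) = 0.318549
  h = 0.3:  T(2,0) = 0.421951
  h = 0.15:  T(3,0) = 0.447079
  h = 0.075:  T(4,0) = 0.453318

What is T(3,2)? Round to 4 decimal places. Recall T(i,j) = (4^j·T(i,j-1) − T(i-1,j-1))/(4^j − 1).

0.4554

T(2,1) = (4·0.421951 − 0.318549) / 3 = 0.456418
T(3,1) = (4·0.447079 − 0.421951) / 3 = 0.455455
T(3,2) = (16·0.455455 − 0.456418) / 15 = 0.455391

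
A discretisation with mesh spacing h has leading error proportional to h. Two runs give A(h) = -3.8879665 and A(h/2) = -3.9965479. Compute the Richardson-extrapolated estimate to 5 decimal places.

-4.10513

Extrapolated value = (2·A(h/2) − A(h)) / (2 − 1)
= (2·(-3.9965479) − (-3.8879665)) / 1
= -4.1051293 / 1 = -4.1051293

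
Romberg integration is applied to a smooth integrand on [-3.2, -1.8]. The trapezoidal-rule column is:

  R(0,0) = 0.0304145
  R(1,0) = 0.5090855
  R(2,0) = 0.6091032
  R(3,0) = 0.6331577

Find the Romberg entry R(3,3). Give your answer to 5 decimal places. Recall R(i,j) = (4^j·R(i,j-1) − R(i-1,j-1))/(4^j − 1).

R(1,1) = 0.5090855 + (0.5090855 − 0.0304145)/3 = 0.6686425
R(2,1) = (4·0.6091032 − 0.5090855) / 3 = 0.6424424
R(3,1) = (4·0.6331577 − 0.6091032) / 3 = 0.6411759
R(2,2) = (16·0.6424424 − 0.6686425) / 15 = 0.6406957
R(3,2) = 0.6411759 + (0.6411759 − 0.6424424)/15 = 0.6410915
R(3,3) = (64·0.6410915 − 0.6406957) / 63 = 0.6410978

0.64110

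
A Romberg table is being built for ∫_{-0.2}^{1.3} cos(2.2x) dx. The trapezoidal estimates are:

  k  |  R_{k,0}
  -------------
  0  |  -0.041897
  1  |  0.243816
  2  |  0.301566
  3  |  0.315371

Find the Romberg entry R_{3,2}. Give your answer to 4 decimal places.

0.3199

Richardson extrapolation on the trapezoidal column (denominator 4−1=3):
R_{2,1} = 0.301566 + (0.301566 − 0.243816)/3 = 0.320816
R_{3,1} = 0.315371 + (0.315371 − 0.301566)/3 = 0.319973
R_{3,2} = 0.319973 + (0.319973 − 0.320816)/15 = 0.319917
(Column j=1 coincides with Simpson's rule on the same nodes.)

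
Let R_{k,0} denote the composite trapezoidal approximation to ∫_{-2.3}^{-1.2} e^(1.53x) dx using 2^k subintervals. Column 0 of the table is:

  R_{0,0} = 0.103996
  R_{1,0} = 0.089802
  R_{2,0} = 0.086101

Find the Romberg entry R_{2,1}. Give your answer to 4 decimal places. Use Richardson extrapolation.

0.0849

R_{2,1} = 0.086101 + (0.086101 − 0.089802)/3 = 0.084867
(Column j=1 coincides with Simpson's rule on the same nodes.)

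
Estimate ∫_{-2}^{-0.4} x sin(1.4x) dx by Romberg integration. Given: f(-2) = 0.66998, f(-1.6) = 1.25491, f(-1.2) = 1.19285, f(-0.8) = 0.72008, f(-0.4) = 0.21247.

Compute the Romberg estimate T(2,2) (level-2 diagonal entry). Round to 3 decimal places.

T(0,0) (trapezoid, 1 panel, h=1.6000): 0.70596
T(1,0) (trapezoid, 2 panels, h=0.8000): 1.30726
T(2,0) (trapezoid, 4 panels, h=0.4000): 1.44363
T(1,1) = 1.30726 + (1.30726 − 0.70596)/3 = 1.50769
T(2,1) = 1.44363 + (1.44363 − 1.30726)/3 = 1.48909
T(2,2) = 1.48909 + (1.48909 − 1.50769)/15 = 1.48785

1.488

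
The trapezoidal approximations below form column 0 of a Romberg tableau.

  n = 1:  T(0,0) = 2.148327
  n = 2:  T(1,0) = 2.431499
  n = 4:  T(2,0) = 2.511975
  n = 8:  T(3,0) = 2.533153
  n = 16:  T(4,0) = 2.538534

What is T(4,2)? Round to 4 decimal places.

2.5403

T(3,1) = (4·2.533153 − 2.511975) / 3 = 2.540212
T(4,1) = 2.538534 + (2.538534 − 2.533153)/3 = 2.540328
T(4,2) = 2.540328 + (2.540328 − 2.540212)/15 = 2.540336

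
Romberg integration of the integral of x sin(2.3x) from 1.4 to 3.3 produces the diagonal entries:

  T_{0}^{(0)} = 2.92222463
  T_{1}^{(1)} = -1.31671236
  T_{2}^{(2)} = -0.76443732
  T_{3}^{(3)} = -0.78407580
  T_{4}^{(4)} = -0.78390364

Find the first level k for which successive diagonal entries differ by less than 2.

|T_{1}^{(1)} − T_{0}^{(0)}| = 4.23893699 ≥ 2
|T_{2}^{(2)} − T_{1}^{(1)}| = 0.55227504 < 2

k = 2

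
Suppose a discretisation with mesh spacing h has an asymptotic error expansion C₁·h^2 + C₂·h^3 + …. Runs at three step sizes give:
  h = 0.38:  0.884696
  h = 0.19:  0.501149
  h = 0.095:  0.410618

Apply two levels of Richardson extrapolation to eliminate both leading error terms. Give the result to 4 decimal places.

First eliminate the h^2 term (factor 2^2 = 4):
  B₁ = (4·0.501149 − 0.884696)/3 = 0.373300
  B₂ = (4·0.410618 − 0.501149)/3 = 0.380441
Then eliminate the h^3 term (factor 2^3 = 8):
  (8·0.380441 − 0.373300)/7 = 0.381461

0.3815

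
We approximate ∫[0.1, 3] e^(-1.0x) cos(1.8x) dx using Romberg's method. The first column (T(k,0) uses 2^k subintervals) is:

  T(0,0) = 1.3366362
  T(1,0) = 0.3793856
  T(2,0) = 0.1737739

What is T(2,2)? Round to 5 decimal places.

0.10823

T(1,1) = 0.3793856 + (0.3793856 − 1.3366362)/3 = 0.0603021
T(2,1) = 0.1737739 + (0.1737739 − 0.3793856)/3 = 0.1052367
T(2,2) = 0.1052367 + (0.1052367 − 0.0603021)/15 = 0.1082323
(Column j=1 coincides with Simpson's rule on the same nodes.)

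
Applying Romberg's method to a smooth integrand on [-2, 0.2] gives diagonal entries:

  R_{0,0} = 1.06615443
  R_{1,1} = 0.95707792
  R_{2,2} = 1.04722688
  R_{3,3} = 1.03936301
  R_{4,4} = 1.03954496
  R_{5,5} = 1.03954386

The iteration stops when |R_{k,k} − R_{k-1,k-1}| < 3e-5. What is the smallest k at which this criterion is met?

|R_{1,1} − R_{0,0}| = 0.10907651 ≥ 3e-5
|R_{2,2} − R_{1,1}| = 0.09014896 ≥ 3e-5
|R_{3,3} − R_{2,2}| = 0.00786387 ≥ 3e-5
|R_{4,4} − R_{3,3}| = 0.00018195 ≥ 3e-5
|R_{5,5} − R_{4,4}| = 0.00000110 < 3e-5

k = 5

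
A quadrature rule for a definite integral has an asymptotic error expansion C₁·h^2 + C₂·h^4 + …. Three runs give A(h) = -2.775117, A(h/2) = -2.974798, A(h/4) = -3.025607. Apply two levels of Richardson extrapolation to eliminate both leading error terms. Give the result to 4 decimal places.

-3.0426

First eliminate the h^2 term (factor 2^2 = 4):
  B₁ = (4·(-2.974798) − (-2.775117))/3 = -3.041358
  B₂ = (4·(-3.025607) − (-2.974798))/3 = -3.042543
Then eliminate the h^4 term (factor 2^4 = 16):
  (16·(-3.042543) − (-3.041358))/15 = -3.042622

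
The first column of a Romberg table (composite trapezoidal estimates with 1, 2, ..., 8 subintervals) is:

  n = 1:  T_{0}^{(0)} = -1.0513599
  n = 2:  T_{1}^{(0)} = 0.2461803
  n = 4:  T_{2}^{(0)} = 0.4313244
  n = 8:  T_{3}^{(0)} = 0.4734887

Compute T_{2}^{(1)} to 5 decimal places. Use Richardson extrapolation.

0.49304

Richardson extrapolation on the trapezoidal column (denominator 4−1=3):
T_{2}^{(1)} = 0.4313244 + (0.4313244 − 0.2461803)/3 = 0.4930391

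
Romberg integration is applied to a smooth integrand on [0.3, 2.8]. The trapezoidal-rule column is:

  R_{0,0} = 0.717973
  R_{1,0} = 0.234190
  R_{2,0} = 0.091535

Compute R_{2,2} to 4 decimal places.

0.0421

R_{1,1} = 0.234190 + (0.234190 − 0.717973)/3 = 0.072929
R_{2,1} = (4·0.091535 − 0.234190) / 3 = 0.043983
R_{2,2} = (16·0.043983 − 0.072929) / 15 = 0.042053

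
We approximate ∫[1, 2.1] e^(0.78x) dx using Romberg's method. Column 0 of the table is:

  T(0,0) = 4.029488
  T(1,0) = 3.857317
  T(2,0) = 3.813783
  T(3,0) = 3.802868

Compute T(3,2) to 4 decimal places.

Richardson extrapolation on the trapezoidal column (denominator 4−1=3):
T(2,1) = (4·3.813783 − 3.857317) / 3 = 3.799272
T(3,1) = (4·3.802868 − 3.813783) / 3 = 3.799230
T(3,2) = 3.799230 + (3.799230 − 3.799272)/15 = 3.799227

3.7992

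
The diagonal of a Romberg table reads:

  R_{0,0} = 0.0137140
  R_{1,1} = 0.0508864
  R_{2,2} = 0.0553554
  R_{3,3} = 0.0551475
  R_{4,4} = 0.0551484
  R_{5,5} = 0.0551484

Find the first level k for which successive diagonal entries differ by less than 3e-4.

|R_{1,1} − R_{0,0}| = 0.0371724 ≥ 3e-4
|R_{2,2} − R_{1,1}| = 0.0044690 ≥ 3e-4
|R_{3,3} − R_{2,2}| = 0.0002079 < 3e-4

k = 3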